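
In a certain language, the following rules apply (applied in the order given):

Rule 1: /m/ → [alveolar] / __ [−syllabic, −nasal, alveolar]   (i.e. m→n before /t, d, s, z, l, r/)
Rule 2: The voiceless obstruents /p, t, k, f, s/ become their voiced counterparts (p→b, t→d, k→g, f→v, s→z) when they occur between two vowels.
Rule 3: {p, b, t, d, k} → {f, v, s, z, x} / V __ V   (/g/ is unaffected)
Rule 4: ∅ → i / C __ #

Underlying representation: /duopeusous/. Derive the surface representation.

duoveuzousi

Rule 1 (nasal place assimilation): no segment meets the environment; /duopeusous/ is unchanged.
Rule 2 (intervocalic voicing): /p/ is a voiceless obstruent between vowels /o/ and /e/, so it voices to [b]. /s/ is a voiceless obstruent between vowels /u/ and /o/, so it voices to [z]. /duopeusous/ → duobeuzous.
Rule 3 (intervocalic spirantization): /b/ is a stop between vowels /o/ and /e/, so it spirantizes to the fricative [v]. /duobeuzous/ → duoveuzous.
Rule 4 (final i-epenthesis): the form ends in the consonant /s/, so [i] is inserted word-finally. /duoveuzous/ → duoveuzousi.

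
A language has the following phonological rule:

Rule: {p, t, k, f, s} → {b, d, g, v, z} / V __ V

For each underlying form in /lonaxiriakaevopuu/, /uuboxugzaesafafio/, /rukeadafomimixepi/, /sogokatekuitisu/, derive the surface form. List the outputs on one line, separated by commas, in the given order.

lonaxiriagaevobuu, uuboxugzaezavavio, rugeadavomimixebi, sogogadeguidizu

/lonaxiriakaevopuu/: /k/ is a voiceless obstruent between vowels /a/ and /a/, so it voices to [g]. /p/ is a voiceless obstruent between vowels /o/ and /u/, so it voices to [b]. → [lonaxiriagaevobuu].
/uuboxugzaesafafio/: /s/ is a voiceless obstruent between vowels /e/ and /a/, so it voices to [z]. /f/ is a voiceless obstruent between vowels /a/ and /a/, so it voices to [v]. /f/ is a voiceless obstruent between vowels /a/ and /i/, so it voices to [v]. → [uuboxugzaezavavio].
/rukeadafomimixepi/: /k/ is a voiceless obstruent between vowels /u/ and /e/, so it voices to [g]. /f/ is a voiceless obstruent between vowels /a/ and /o/, so it voices to [v]. /p/ is a voiceless obstruent between vowels /e/ and /i/, so it voices to [b]. → [rugeadavomimixebi].
/sogokatekuitisu/: /k/ is a voiceless obstruent between vowels /o/ and /a/, so it voices to [g]. /t/ is a voiceless obstruent between vowels /a/ and /e/, so it voices to [d]. /k/ is a voiceless obstruent between vowels /e/ and /u/, so it voices to [g]. /t/ is a voiceless obstruent between vowels /i/ and /i/, so it voices to [d]. /s/ is a voiceless obstruent between vowels /i/ and /u/, so it voices to [z]. → [sogogadeguidizu].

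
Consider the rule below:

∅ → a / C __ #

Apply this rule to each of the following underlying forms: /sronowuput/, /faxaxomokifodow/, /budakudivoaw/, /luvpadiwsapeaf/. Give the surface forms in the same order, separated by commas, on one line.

sronowuputa, faxaxomokifodowa, budakudivoawa, luvpadiwsapeafa

/sronowuput/: the form ends in the consonant /t/, so [a] is inserted word-finally. → [sronowuputa].
/faxaxomokifodow/: the form ends in the consonant /w/, so [a] is inserted word-finally. → [faxaxomokifodowa].
/budakudivoaw/: the form ends in the consonant /w/, so [a] is inserted word-finally. → [budakudivoawa].
/luvpadiwsapeaf/: the form ends in the consonant /f/, so [a] is inserted word-finally. → [luvpadiwsapeafa].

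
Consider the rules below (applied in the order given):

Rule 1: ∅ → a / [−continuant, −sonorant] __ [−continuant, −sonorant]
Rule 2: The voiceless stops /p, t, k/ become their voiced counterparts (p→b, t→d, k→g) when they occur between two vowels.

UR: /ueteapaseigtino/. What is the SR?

Rule 1 (stop-cluster a-epenthesis): /g/ and /t/ form a stop–stop cluster, so [a] is inserted between them. /ueteapaseigtino/ → ueteapaseigatino.
Rule 2 (intervocalic voicing): /t/ is a voiceless stop between vowels /e/ and /e/, so it voices to [d]. /p/ is a voiceless stop between vowels /a/ and /a/, so it voices to [b]. /t/ is a voiceless stop between vowels /a/ and /i/, so it voices to [d]. /ueteapaseigatino/ → uedeabaseigadino.

uedeabaseigadino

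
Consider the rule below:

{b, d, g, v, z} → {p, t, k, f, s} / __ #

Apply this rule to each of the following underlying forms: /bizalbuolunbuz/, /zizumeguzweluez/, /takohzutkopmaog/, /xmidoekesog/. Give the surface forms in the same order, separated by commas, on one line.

/bizalbuolunbuz/: /z/ is a voiced obstruent in word-final position, so it devoices to [s]. → [bizalbuolunbus].
/zizumeguzweluez/: /z/ is a voiced obstruent in word-final position, so it devoices to [s]. → [zizumeguzwelues].
/takohzutkopmaog/: /g/ is a voiced obstruent in word-final position, so it devoices to [k]. → [takohzutkopmaok].
/xmidoekesog/: /g/ is a voiced obstruent in word-final position, so it devoices to [k]. → [xmidoekesok].

bizalbuolunbus, zizumeguzwelues, takohzutkopmaok, xmidoekesok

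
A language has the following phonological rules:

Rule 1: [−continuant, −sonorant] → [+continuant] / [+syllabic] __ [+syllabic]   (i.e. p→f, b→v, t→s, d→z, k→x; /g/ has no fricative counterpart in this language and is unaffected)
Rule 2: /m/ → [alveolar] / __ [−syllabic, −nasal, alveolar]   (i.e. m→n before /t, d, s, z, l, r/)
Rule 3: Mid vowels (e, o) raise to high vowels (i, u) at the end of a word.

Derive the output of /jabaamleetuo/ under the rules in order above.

javaanleesuu

Rule 1 (intervocalic spirantization): /b/ is a stop between vowels /a/ and /a/, so it spirantizes to the fricative [v]. /t/ is a stop between vowels /e/ and /u/, so it spirantizes to the fricative [s]. /jabaamleetuo/ → javaamleesuo.
Rule 2 (nasal place assimilation): /m/ precedes the alveolar consonant /l/, so it assimilates in place to [n]. /javaamleesuo/ → javaanleesuo.
Rule 3 (final vowel raising): /o/ is a mid vowel in word-final position, so it raises to [u]. /javaanleesuo/ → javaanleesuu.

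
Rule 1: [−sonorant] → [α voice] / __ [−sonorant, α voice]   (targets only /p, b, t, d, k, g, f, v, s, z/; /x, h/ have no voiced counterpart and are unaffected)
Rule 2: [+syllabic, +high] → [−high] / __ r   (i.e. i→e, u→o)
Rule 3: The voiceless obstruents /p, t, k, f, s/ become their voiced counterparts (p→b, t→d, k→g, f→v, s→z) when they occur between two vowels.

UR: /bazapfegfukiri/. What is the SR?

bazapfekfugeri

Rule 1 (regressive voicing assimilation): /g/ precedes the voiceless obstruent /f/, so it devoices to [k] by assimilation. /bazapfegfukiri/ → bazapfekfukiri.
Rule 2 (pre-rhotic lowering): /i/ is a high vowel immediately before /r/, so it lowers to [e]. /bazapfekfukiri/ → bazapfekfukeri.
Rule 3 (intervocalic voicing): /k/ is a voiceless obstruent between vowels /u/ and /e/, so it voices to [g]. /bazapfekfukeri/ → bazapfekfugeri.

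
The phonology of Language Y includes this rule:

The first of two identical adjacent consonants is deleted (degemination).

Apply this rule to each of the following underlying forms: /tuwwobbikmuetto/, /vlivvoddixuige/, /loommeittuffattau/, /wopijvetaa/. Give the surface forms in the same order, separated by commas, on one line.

tuwobikmueto, vlivodixuige, loomeitufatau, wopijvetaa

/tuwwobbikmuetto/: /ww/ is a geminate; the first /w/ deletes. /bb/ is a geminate; the first /b/ deletes. /tt/ is a geminate; the first /t/ deletes. → [tuwobikmueto].
/vlivvoddixuige/: /vv/ is a geminate; the first /v/ deletes. /dd/ is a geminate; the first /d/ deletes. → [vlivodixuige].
/loommeittuffattau/: /mm/ is a geminate; the first /m/ deletes. /tt/ is a geminate; the first /t/ deletes. /ff/ is a geminate; the first /f/ deletes. /tt/ is a geminate; the first /t/ deletes. → [loomeitufatau].
/wopijvetaa/: the rule's environment is not met; surfaces unchanged as [wopijvetaa].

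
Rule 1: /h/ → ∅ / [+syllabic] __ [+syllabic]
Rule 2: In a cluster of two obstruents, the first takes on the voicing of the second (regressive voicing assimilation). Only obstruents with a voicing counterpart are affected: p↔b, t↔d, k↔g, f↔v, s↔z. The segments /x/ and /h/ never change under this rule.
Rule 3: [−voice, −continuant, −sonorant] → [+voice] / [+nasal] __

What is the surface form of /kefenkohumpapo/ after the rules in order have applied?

kefengoumbapo

Rule 1 (intervocalic h-deletion): /h/ occurs between vowels /o/ and /u/, so it deletes. /kefenkohumpapo/ → kefenkoumpapo.
Rule 2 (regressive voicing assimilation): no segment meets the environment; /kefenkoumpapo/ is unchanged.
Rule 3 (post-nasal voicing): /k/ is a voiceless stop immediately after the nasal /n/, so it voices to [g]. /p/ is a voiceless stop immediately after the nasal /m/, so it voices to [b]. /kefenkoumpapo/ → kefengoumbapo.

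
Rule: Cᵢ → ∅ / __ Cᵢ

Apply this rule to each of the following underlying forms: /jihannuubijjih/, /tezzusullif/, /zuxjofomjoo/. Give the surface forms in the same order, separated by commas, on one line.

jihanuubijih, tezusulif, zuxjofomjoo

/jihannuubijjih/: /nn/ is a geminate; the first /n/ deletes. /jj/ is a geminate; the first /j/ deletes. → [jihanuubijih].
/tezzusullif/: /zz/ is a geminate; the first /z/ deletes. /ll/ is a geminate; the first /l/ deletes. → [tezusulif].
/zuxjofomjoo/: the rule's environment is not met; surfaces unchanged as [zuxjofomjoo].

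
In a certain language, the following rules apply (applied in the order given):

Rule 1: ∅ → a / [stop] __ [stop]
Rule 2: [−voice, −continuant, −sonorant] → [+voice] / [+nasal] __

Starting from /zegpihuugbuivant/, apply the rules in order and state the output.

zegapihuugabuivand

Rule 1 (stop-cluster a-epenthesis): /g/ and /p/ form a stop–stop cluster, so [a] is inserted between them. /g/ and /b/ form a stop–stop cluster, so [a] is inserted between them. /zegpihuugbuivant/ → zegapihuugabuivant.
Rule 2 (post-nasal voicing): /t/ is a voiceless stop immediately after the nasal /n/, so it voices to [d]. /zegapihuugabuivant/ → zegapihuugabuivand.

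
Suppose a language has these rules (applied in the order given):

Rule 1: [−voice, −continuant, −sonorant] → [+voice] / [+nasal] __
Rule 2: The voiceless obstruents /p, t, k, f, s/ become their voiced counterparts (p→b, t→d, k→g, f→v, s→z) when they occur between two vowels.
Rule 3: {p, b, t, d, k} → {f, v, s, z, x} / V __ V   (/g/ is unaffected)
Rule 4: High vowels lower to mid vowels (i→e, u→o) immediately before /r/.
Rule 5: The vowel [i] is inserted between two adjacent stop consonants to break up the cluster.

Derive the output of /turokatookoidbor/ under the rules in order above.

Rule 1 (post-nasal voicing): no segment meets the environment; /turokatookoidbor/ is unchanged.
Rule 2 (intervocalic voicing): /k/ is a voiceless obstruent between vowels /o/ and /a/, so it voices to [g]. /t/ is a voiceless obstruent between vowels /a/ and /o/, so it voices to [d]. /k/ is a voiceless obstruent between vowels /o/ and /o/, so it voices to [g]. /turokatookoidbor/ → turogadoogoidbor.
Rule 3 (intervocalic spirantization): /d/ is a stop between vowels /a/ and /o/, so it spirantizes to the fricative [z]. /turogadoogoidbor/ → turogazoogoidbor.
Rule 4 (pre-rhotic lowering): /u/ is a high vowel immediately before /r/, so it lowers to [o]. /turogazoogoidbor/ → torogazoogoidbor.
Rule 5 (stop-cluster i-epenthesis): /d/ and /b/ form a stop–stop cluster, so [i] is inserted between them. /torogazoogoidbor/ → torogazoogoidibor.

torogazoogoidibor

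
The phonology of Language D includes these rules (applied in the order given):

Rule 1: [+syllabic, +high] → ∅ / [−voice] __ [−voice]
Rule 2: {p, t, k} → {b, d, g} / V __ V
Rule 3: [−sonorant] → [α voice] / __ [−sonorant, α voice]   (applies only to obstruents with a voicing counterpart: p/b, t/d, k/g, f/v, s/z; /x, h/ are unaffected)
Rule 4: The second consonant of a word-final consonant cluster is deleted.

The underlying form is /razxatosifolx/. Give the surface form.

rasxadosfol

Rule 1 (high vowel syncope): /i/ is a high vowel flanked by voiceless consonants /s/ and /f/, so it deletes. /razxatosifolx/ → razxatosfolx.
Rule 2 (intervocalic voicing): /t/ is a voiceless stop between vowels /a/ and /o/, so it voices to [d]. /razxatosfolx/ → razxadosfolx.
Rule 3 (regressive voicing assimilation): /z/ precedes the voiceless obstruent /x/, so it devoices to [s] by assimilation. /razxadosfolx/ → rasxadosfolx.
Rule 4 (final cluster simplification): /x/ is the second consonant of a word-final cluster /lx/, so it deletes. /rasxadosfolx/ → rasxadosfol.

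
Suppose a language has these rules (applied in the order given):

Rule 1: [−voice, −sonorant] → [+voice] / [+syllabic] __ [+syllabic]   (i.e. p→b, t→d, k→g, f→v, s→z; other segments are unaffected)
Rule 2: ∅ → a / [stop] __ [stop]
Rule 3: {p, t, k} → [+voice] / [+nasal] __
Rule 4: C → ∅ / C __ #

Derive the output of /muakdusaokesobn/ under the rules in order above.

Rule 1 (intervocalic voicing): /s/ is a voiceless obstruent between vowels /u/ and /a/, so it voices to [z]. /k/ is a voiceless obstruent between vowels /o/ and /e/, so it voices to [g]. /s/ is a voiceless obstruent between vowels /e/ and /o/, so it voices to [z]. /muakdusaokesobn/ → muakduzaogezobn.
Rule 2 (stop-cluster a-epenthesis): /k/ and /d/ form a stop–stop cluster, so [a] is inserted between them. /muakduzaogezobn/ → muakaduzaogezobn.
Rule 3 (post-nasal voicing): no segment meets the environment; /muakaduzaogezobn/ is unchanged.
Rule 4 (final cluster simplification): /n/ is the second consonant of a word-final cluster /bn/, so it deletes. /muakaduzaogezobn/ → muakaduzaogezob.

muakaduzaogezob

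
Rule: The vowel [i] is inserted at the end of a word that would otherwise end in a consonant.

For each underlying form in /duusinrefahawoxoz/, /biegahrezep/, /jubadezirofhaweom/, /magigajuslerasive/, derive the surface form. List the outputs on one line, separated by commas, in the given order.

duusinrefahawoxozi, biegahrezepi, jubadezirofhaweomi, magigajuslerasive

/duusinrefahawoxoz/: the form ends in the consonant /z/, so [i] is inserted word-finally. → [duusinrefahawoxozi].
/biegahrezep/: the form ends in the consonant /p/, so [i] is inserted word-finally. → [biegahrezepi].
/jubadezirofhaweom/: the form ends in the consonant /m/, so [i] is inserted word-finally. → [jubadezirofhaweomi].
/magigajuslerasive/: the rule's environment is not met; surfaces unchanged as [magigajuslerasive].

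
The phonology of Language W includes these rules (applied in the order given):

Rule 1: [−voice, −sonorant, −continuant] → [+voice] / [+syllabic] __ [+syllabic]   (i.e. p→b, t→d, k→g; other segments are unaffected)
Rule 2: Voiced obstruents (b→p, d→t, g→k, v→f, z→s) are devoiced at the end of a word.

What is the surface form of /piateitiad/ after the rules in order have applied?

piadeidiat

Rule 1 (intervocalic voicing): /t/ is a voiceless stop between vowels /a/ and /e/, so it voices to [d]. /t/ is a voiceless stop between vowels /i/ and /i/, so it voices to [d]. /piateitiad/ → piadeidiad.
Rule 2 (final devoicing): /d/ is a voiced obstruent in word-final position, so it devoices to [t]. /piadeidiad/ → piadeidiat.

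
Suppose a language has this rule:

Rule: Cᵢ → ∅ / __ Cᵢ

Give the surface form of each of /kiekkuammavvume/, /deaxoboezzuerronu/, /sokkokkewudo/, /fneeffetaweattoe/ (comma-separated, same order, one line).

kiekuamavume, deaxoboezueronu, sokokewudo, fneefetaweatoe

/kiekkuammavvume/: /kk/ is a geminate; the first /k/ deletes. /mm/ is a geminate; the first /m/ deletes. /vv/ is a geminate; the first /v/ deletes. → [kiekuamavume].
/deaxoboezzuerronu/: /zz/ is a geminate; the first /z/ deletes. /rr/ is a geminate; the first /r/ deletes. → [deaxoboezueronu].
/sokkokkewudo/: /kk/ is a geminate; the first /k/ deletes. /kk/ is a geminate; the first /k/ deletes. → [sokokewudo].
/fneeffetaweattoe/: /ff/ is a geminate; the first /f/ deletes. /tt/ is a geminate; the first /t/ deletes. → [fneefetaweatoe].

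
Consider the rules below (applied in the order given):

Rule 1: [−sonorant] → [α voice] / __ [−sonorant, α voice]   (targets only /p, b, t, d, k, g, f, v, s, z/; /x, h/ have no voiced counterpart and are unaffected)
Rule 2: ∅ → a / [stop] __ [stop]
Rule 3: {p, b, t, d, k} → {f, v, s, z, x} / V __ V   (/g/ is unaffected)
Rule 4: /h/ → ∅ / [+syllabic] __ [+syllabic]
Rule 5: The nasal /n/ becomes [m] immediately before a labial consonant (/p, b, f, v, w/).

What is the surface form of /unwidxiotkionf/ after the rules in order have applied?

Rule 1 (regressive voicing assimilation): /d/ precedes the voiceless obstruent /x/, so it devoices to [t] by assimilation. /unwidxiotkionf/ → unwitxiotkionf.
Rule 2 (stop-cluster a-epenthesis): /t/ and /k/ form a stop–stop cluster, so [a] is inserted between them. /unwitxiotkionf/ → unwitxiotakionf.
Rule 3 (intervocalic spirantization): /t/ is a stop between vowels /o/ and /a/, so it spirantizes to the fricative [s]. /k/ is a stop between vowels /a/ and /i/, so it spirantizes to the fricative [x]. /unwitxiotakionf/ → unwitxiosaxionf.
Rule 4 (intervocalic h-deletion): no segment meets the environment; /unwitxiosaxionf/ is unchanged.
Rule 5 (nasal place assimilation): /n/ precedes the labial consonant /w/, so it assimilates in place to [m]. /n/ precedes the labial consonant /f/, so it assimilates in place to [m]. /unwitxiosaxionf/ → umwitxiosaxiomf.

umwitxiosaxiomf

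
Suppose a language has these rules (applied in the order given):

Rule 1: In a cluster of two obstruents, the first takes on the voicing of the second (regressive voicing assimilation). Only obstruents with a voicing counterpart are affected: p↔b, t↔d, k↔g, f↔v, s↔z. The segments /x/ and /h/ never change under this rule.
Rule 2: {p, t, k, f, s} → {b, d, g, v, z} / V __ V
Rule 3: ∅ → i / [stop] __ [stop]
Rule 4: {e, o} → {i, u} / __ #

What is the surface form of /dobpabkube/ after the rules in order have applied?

dopipapikubi

Rule 1 (regressive voicing assimilation): /b/ precedes the voiceless obstruent /p/, so it devoices to [p] by assimilation. /b/ precedes the voiceless obstruent /k/, so it devoices to [p] by assimilation. /dobpabkube/ → doppapkube.
Rule 2 (intervocalic voicing): no segment meets the environment; /doppapkube/ is unchanged.
Rule 3 (stop-cluster i-epenthesis): /p/ and /p/ form a stop–stop cluster, so [i] is inserted between them. /p/ and /k/ form a stop–stop cluster, so [i] is inserted between them. /doppapkube/ → dopipapikube.
Rule 4 (final vowel raising): /e/ is a mid vowel in word-final position, so it raises to [i]. /dopipapikube/ → dopipapikubi.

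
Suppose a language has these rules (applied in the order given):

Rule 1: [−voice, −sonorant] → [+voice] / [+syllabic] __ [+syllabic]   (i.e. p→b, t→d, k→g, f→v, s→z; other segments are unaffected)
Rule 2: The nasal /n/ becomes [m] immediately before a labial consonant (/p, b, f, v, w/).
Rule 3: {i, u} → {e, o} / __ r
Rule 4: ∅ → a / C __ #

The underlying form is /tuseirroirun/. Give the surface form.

tuzeerroeruna

Rule 1 (intervocalic voicing): /s/ is a voiceless obstruent between vowels /u/ and /e/, so it voices to [z]. /tuseirroirun/ → tuzeirroirun.
Rule 2 (nasal place assimilation): no segment meets the environment; /tuzeirroirun/ is unchanged.
Rule 3 (pre-rhotic lowering): /i/ is a high vowel immediately before /r/, so it lowers to [e]. /i/ is a high vowel immediately before /r/, so it lowers to [e]. /tuzeirroirun/ → tuzeerroerun.
Rule 4 (final a-epenthesis): the form ends in the consonant /n/, so [a] is inserted word-finally. /tuzeerroerun/ → tuzeerroeruna.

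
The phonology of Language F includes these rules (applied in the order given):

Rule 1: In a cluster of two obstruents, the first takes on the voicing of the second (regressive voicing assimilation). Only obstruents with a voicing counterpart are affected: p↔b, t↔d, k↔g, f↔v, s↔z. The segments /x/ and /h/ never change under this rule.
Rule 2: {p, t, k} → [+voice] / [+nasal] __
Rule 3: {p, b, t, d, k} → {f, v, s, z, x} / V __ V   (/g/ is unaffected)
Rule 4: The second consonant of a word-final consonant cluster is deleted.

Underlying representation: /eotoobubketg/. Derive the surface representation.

Rule 1 (regressive voicing assimilation): /b/ precedes the voiceless obstruent /k/, so it devoices to [p] by assimilation. /t/ precedes the voiced obstruent /g/, so it voices to [d] by assimilation. /eotoobubketg/ → eotoobupkedg.
Rule 2 (post-nasal voicing): no segment meets the environment; /eotoobupkedg/ is unchanged.
Rule 3 (intervocalic spirantization): /t/ is a stop between vowels /o/ and /o/, so it spirantizes to the fricative [s]. /b/ is a stop between vowels /o/ and /u/, so it spirantizes to the fricative [v]. /eotoobupkedg/ → eosoovupkedg.
Rule 4 (final cluster simplification): /g/ is the second consonant of a word-final cluster /dg/, so it deletes. /eosoovupkedg/ → eosoovupked.

eosoovupked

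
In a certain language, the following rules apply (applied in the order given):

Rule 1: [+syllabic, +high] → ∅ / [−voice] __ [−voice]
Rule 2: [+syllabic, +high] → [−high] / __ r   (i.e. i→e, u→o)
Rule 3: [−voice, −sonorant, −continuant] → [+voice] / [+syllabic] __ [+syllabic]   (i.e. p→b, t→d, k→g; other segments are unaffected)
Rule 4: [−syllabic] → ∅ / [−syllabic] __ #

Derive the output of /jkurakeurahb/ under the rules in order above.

Rule 1 (high vowel syncope): no segment meets the environment; /jkurakeurahb/ is unchanged.
Rule 2 (pre-rhotic lowering): /u/ is a high vowel immediately before /r/, so it lowers to [o]. /u/ is a high vowel immediately before /r/, so it lowers to [o]. /jkurakeurahb/ → jkorakeorahb.
Rule 3 (intervocalic voicing): /k/ is a voiceless stop between vowels /a/ and /e/, so it voices to [g]. /jkorakeorahb/ → jkorageorahb.
Rule 4 (final cluster simplification): /b/ is the second consonant of a word-final cluster /hb/, so it deletes. /jkorageorahb/ → jkorageorah.

jkorageorah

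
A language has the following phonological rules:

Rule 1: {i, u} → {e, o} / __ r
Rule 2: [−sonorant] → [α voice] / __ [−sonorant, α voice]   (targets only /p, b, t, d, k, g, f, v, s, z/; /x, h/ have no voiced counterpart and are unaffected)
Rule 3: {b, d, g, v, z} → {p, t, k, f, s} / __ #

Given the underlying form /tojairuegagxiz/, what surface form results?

tojaeruegakxis

Rule 1 (pre-rhotic lowering): /i/ is a high vowel immediately before /r/, so it lowers to [e]. /tojairuegagxiz/ → tojaeruegagxiz.
Rule 2 (regressive voicing assimilation): /g/ precedes the voiceless obstruent /x/, so it devoices to [k] by assimilation. /tojaeruegagxiz/ → tojaeruegakxiz.
Rule 3 (final devoicing): /z/ is a voiced obstruent in word-final position, so it devoices to [s]. /tojaeruegakxiz/ → tojaeruegakxis.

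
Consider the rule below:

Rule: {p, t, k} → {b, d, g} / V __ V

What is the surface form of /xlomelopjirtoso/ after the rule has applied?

No segment of /xlomelopjirtoso/ meets the structural description of the rule, so the form surfaces unchanged.

xlomelopjirtoso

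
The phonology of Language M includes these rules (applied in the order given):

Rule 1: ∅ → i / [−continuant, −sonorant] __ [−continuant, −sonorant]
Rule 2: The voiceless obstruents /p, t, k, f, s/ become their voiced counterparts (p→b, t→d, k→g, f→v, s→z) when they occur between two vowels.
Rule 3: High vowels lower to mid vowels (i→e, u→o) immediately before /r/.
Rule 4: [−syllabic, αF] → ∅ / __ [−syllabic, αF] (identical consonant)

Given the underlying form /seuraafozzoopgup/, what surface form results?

seoraavozoobigup

Rule 1 (stop-cluster i-epenthesis): /p/ and /g/ form a stop–stop cluster, so [i] is inserted between them. /seuraafozzoopgup/ → seuraafozzoopigup.
Rule 2 (intervocalic voicing): /f/ is a voiceless obstruent between vowels /a/ and /o/, so it voices to [v]. /p/ is a voiceless obstruent between vowels /o/ and /i/, so it voices to [b]. /seuraafozzoopigup/ → seuraavozzoobigup.
Rule 3 (pre-rhotic lowering): /u/ is a high vowel immediately before /r/, so it lowers to [o]. /seuraavozzoobigup/ → seoraavozzoobigup.
Rule 4 (degemination): /zz/ is a geminate; the first /z/ deletes. /seoraavozzoobigup/ → seoraavozoobigup.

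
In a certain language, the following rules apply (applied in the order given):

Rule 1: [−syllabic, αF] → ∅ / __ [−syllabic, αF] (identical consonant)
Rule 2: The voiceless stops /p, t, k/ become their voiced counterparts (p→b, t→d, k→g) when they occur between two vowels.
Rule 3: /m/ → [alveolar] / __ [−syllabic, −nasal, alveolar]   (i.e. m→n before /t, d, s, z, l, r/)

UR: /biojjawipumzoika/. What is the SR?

biojawibunzoiga

Rule 1 (degemination): /jj/ is a geminate; the first /j/ deletes. /biojjawipumzoika/ → biojawipumzoika.
Rule 2 (intervocalic voicing): /p/ is a voiceless stop between vowels /i/ and /u/, so it voices to [b]. /k/ is a voiceless stop between vowels /i/ and /a/, so it voices to [g]. /biojawipumzoika/ → biojawibumzoiga.
Rule 3 (nasal place assimilation): /m/ precedes the alveolar consonant /z/, so it assimilates in place to [n]. /biojawibumzoiga/ → biojawibunzoiga.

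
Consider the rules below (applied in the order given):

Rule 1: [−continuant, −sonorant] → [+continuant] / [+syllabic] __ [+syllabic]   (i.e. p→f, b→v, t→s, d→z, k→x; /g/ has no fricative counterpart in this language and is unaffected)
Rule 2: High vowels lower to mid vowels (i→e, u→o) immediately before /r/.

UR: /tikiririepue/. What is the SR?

Rule 1 (intervocalic spirantization): /k/ is a stop between vowels /i/ and /i/, so it spirantizes to the fricative [x]. /p/ is a stop between vowels /e/ and /u/, so it spirantizes to the fricative [f]. /tikiririepue/ → tixiririefue.
Rule 2 (pre-rhotic lowering): /i/ is a high vowel immediately before /r/, so it lowers to [e]. /i/ is a high vowel immediately before /r/, so it lowers to [e]. /tixiririefue/ → tixereriefue.

tixereriefue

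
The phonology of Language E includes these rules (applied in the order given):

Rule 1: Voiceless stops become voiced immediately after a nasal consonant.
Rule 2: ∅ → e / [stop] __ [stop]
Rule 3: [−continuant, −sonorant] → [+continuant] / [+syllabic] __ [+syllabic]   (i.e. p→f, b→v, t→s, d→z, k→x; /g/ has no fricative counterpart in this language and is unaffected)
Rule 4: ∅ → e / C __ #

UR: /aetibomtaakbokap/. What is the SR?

aesivomdaaxevoxape

Rule 1 (post-nasal voicing): /t/ is a voiceless stop immediately after the nasal /m/, so it voices to [d]. /aetibomtaakbokap/ → aetibomdaakbokap.
Rule 2 (stop-cluster e-epenthesis): /k/ and /b/ form a stop–stop cluster, so [e] is inserted between them. /aetibomdaakbokap/ → aetibomdaakebokap.
Rule 3 (intervocalic spirantization): /t/ is a stop between vowels /e/ and /i/, so it spirantizes to the fricative [s]. /b/ is a stop between vowels /i/ and /o/, so it spirantizes to the fricative [v]. /k/ is a stop between vowels /a/ and /e/, so it spirantizes to the fricative [x]. /b/ is a stop between vowels /e/ and /o/, so it spirantizes to the fricative [v]. /k/ is a stop between vowels /o/ and /a/, so it spirantizes to the fricative [x]. /aetibomdaakebokap/ → aesivomdaaxevoxap.
Rule 4 (final e-epenthesis): the form ends in the consonant /p/, so [e] is inserted word-finally. /aesivomdaaxevoxap/ → aesivomdaaxevoxape.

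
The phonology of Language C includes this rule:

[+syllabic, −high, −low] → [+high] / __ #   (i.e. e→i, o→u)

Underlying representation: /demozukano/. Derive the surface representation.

demozukanu

/o/ is a mid vowel in word-final position, so it raises to [u].
Surface form: [demozukanu].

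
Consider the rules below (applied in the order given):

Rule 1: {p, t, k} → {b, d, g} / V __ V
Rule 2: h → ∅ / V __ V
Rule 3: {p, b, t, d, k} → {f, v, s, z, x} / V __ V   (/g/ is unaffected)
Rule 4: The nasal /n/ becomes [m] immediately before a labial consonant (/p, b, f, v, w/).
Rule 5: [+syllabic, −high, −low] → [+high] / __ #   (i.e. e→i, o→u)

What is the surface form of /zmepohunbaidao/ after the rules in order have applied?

Rule 1 (intervocalic voicing): /p/ is a voiceless stop between vowels /e/ and /o/, so it voices to [b]. /zmepohunbaidao/ → zmebohunbaidao.
Rule 2 (intervocalic h-deletion): /h/ occurs between vowels /o/ and /u/, so it deletes. /zmebohunbaidao/ → zmebounbaidao.
Rule 3 (intervocalic spirantization): /b/ is a stop between vowels /e/ and /o/, so it spirantizes to the fricative [v]. /d/ is a stop between vowels /i/ and /a/, so it spirantizes to the fricative [z]. /zmebounbaidao/ → zmevounbaizao.
Rule 4 (nasal place assimilation): /n/ precedes the labial consonant /b/, so it assimilates in place to [m]. /zmevounbaizao/ → zmevoumbaizao.
Rule 5 (final vowel raising): /o/ is a mid vowel in word-final position, so it raises to [u]. /zmevoumbaizao/ → zmevoumbaizau.

zmevoumbaizau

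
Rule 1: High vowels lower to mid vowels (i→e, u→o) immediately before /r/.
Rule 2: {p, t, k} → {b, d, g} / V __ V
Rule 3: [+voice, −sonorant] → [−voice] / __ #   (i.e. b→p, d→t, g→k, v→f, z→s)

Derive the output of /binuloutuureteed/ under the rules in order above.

Rule 1 (pre-rhotic lowering): /u/ is a high vowel immediately before /r/, so it lowers to [o]. /binuloutuureteed/ → binuloutuoreteed.
Rule 2 (intervocalic voicing): /t/ is a voiceless stop between vowels /u/ and /u/, so it voices to [d]. /t/ is a voiceless stop between vowels /e/ and /e/, so it voices to [d]. /binuloutuoreteed/ → binulouduoredeed.
Rule 3 (final devoicing): /d/ is a voiced obstruent in word-final position, so it devoices to [t]. /binulouduoredeed/ → binulouduoredeet.

binulouduoredeet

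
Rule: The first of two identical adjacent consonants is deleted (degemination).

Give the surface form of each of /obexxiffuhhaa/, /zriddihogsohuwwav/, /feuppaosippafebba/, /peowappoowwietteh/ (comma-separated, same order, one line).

obexifuhaa, zridihogsohuwav, feupaosipafeba, peowapoowieteh

/obexxiffuhhaa/: /xx/ is a geminate; the first /x/ deletes. /ff/ is a geminate; the first /f/ deletes. /hh/ is a geminate; the first /h/ deletes. → [obexifuhaa].
/zriddihogsohuwwav/: /dd/ is a geminate; the first /d/ deletes. /ww/ is a geminate; the first /w/ deletes. → [zridihogsohuwav].
/feuppaosippafebba/: /pp/ is a geminate; the first /p/ deletes. /pp/ is a geminate; the first /p/ deletes. /bb/ is a geminate; the first /b/ deletes. → [feupaosipafeba].
/peowappoowwietteh/: /pp/ is a geminate; the first /p/ deletes. /ww/ is a geminate; the first /w/ deletes. /tt/ is a geminate; the first /t/ deletes. → [peowapoowieteh].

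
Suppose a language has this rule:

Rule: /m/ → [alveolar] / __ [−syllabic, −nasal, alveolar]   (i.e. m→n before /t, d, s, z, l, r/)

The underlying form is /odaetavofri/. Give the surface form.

odaetavofri

No segment of /odaetavofri/ meets the structural description of the rule, so the form surfaces unchanged.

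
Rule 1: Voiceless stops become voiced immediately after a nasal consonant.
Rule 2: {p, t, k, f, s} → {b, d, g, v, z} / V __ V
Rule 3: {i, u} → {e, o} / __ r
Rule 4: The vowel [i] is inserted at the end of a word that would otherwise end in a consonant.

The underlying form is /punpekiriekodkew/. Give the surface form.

Rule 1 (post-nasal voicing): /p/ is a voiceless stop immediately after the nasal /n/, so it voices to [b]. /punpekiriekodkew/ → punbekiriekodkew.
Rule 2 (intervocalic voicing): /k/ is a voiceless obstruent between vowels /e/ and /i/, so it voices to [g]. /k/ is a voiceless obstruent between vowels /e/ and /o/, so it voices to [g]. /punbekiriekodkew/ → punbegiriegodkew.
Rule 3 (pre-rhotic lowering): /i/ is a high vowel immediately before /r/, so it lowers to [e]. /punbegiriegodkew/ → punbegeriegodkew.
Rule 4 (final i-epenthesis): the form ends in the consonant /w/, so [i] is inserted word-finally. /punbegeriegodkew/ → punbegeriegodkewi.

punbegeriegodkewi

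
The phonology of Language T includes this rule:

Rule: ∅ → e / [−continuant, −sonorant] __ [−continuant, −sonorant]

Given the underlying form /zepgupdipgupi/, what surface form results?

/p/ and /g/ form a stop–stop cluster, so [e] is inserted between them.
/p/ and /d/ form a stop–stop cluster, so [e] is inserted between them.
/p/ and /g/ form a stop–stop cluster, so [e] is inserted between them.
Surface form: [zepegupedipegupi].

zepegupedipegupi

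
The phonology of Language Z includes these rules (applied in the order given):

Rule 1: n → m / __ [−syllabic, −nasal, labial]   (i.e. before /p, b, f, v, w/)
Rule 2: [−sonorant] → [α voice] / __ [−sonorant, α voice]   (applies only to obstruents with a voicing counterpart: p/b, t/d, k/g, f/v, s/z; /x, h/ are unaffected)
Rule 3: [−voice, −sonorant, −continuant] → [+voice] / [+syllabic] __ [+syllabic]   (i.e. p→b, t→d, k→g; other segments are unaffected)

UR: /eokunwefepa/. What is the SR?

Rule 1 (nasal place assimilation): /n/ precedes the labial consonant /w/, so it assimilates in place to [m]. /eokunwefepa/ → eokumwefepa.
Rule 2 (regressive voicing assimilation): no segment meets the environment; /eokumwefepa/ is unchanged.
Rule 3 (intervocalic voicing): /k/ is a voiceless stop between vowels /o/ and /u/, so it voices to [g]. /p/ is a voiceless stop between vowels /e/ and /a/, so it voices to [b]. /eokumwefepa/ → eogumwefeba.

eogumwefeba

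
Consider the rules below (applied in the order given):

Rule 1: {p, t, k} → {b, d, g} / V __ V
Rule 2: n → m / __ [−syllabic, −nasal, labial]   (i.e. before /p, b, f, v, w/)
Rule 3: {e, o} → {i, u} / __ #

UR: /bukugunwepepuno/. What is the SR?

bugugumwebebunu

Rule 1 (intervocalic voicing): /k/ is a voiceless stop between vowels /u/ and /u/, so it voices to [g]. /p/ is a voiceless stop between vowels /e/ and /e/, so it voices to [b]. /p/ is a voiceless stop between vowels /e/ and /u/, so it voices to [b]. /bukugunwepepuno/ → bugugunwebebuno.
Rule 2 (nasal place assimilation): /n/ precedes the labial consonant /w/, so it assimilates in place to [m]. /bugugunwebebuno/ → bugugumwebebuno.
Rule 3 (final vowel raising): /o/ is a mid vowel in word-final position, so it raises to [u]. /bugugumwebebuno/ → bugugumwebebunu.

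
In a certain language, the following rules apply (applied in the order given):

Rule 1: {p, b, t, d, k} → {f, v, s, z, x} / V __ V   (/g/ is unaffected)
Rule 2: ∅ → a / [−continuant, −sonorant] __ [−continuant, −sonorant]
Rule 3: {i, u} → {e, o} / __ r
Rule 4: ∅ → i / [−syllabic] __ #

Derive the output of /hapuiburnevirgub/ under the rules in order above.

Rule 1 (intervocalic spirantization): /p/ is a stop between vowels /a/ and /u/, so it spirantizes to the fricative [f]. /b/ is a stop between vowels /i/ and /u/, so it spirantizes to the fricative [v]. /hapuiburnevirgub/ → hafuivurnevirgub.
Rule 2 (stop-cluster a-epenthesis): no segment meets the environment; /hafuivurnevirgub/ is unchanged.
Rule 3 (pre-rhotic lowering): /u/ is a high vowel immediately before /r/, so it lowers to [o]. /i/ is a high vowel immediately before /r/, so it lowers to [e]. /hafuivurnevirgub/ → hafuivornevergub.
Rule 4 (final i-epenthesis): the form ends in the consonant /b/, so [i] is inserted word-finally. /hafuivornevergub/ → hafuivornevergubi.

hafuivornevergubi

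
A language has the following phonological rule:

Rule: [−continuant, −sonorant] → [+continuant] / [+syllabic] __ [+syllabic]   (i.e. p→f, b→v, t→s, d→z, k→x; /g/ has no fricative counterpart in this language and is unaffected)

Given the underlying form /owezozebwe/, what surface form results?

No segment of /owezozebwe/ meets the structural description of the rule, so the form surfaces unchanged.

owezozebwe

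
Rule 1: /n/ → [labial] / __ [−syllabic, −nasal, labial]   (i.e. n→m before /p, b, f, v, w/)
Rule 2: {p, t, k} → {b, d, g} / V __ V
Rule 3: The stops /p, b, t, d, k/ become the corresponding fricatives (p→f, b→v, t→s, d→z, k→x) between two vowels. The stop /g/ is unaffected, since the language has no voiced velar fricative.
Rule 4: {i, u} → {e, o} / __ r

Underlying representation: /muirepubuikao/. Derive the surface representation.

muerevuvuigao

Rule 1 (nasal place assimilation): no segment meets the environment; /muirepubuikao/ is unchanged.
Rule 2 (intervocalic voicing): /p/ is a voiceless stop between vowels /e/ and /u/, so it voices to [b]. /k/ is a voiceless stop between vowels /i/ and /a/, so it voices to [g]. /muirepubuikao/ → muirebubuigao.
Rule 3 (intervocalic spirantization): /b/ is a stop between vowels /e/ and /u/, so it spirantizes to the fricative [v]. /b/ is a stop between vowels /u/ and /u/, so it spirantizes to the fricative [v]. /muirebubuigao/ → muirevuvuigao.
Rule 4 (pre-rhotic lowering): /i/ is a high vowel immediately before /r/, so it lowers to [e]. /muirevuvuigao/ → muerevuvuigao.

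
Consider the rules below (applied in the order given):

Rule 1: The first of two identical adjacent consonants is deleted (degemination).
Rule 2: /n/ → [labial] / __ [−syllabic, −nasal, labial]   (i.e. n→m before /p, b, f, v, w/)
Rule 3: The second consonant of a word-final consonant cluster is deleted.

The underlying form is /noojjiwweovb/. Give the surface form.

noojiweov

Rule 1 (degemination): /jj/ is a geminate; the first /j/ deletes. /ww/ is a geminate; the first /w/ deletes. /noojjiwweovb/ → noojiweovb.
Rule 2 (nasal place assimilation): no segment meets the environment; /noojiweovb/ is unchanged.
Rule 3 (final cluster simplification): /b/ is the second consonant of a word-final cluster /vb/, so it deletes. /noojiweovb/ → noojiweov.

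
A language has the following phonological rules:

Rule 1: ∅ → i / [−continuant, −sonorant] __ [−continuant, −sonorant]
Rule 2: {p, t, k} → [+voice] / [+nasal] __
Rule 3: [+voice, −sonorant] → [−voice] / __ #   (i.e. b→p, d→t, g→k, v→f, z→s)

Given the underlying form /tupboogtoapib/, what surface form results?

Rule 1 (stop-cluster i-epenthesis): /p/ and /b/ form a stop–stop cluster, so [i] is inserted between them. /g/ and /t/ form a stop–stop cluster, so [i] is inserted between them. /tupboogtoapib/ → tupiboogitoapib.
Rule 2 (post-nasal voicing): no segment meets the environment; /tupiboogitoapib/ is unchanged.
Rule 3 (final devoicing): /b/ is a voiced obstruent in word-final position, so it devoices to [p]. /tupiboogitoapib/ → tupiboogitoapip.

tupiboogitoapip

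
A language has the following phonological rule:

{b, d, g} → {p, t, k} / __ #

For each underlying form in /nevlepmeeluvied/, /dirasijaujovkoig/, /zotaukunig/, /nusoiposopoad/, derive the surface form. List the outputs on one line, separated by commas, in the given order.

nevlepmeeluviet, dirasijaujovkoik, zotaukunik, nusoiposopoat

/nevlepmeeluvied/: /d/ is a voiced stop in word-final position, so it devoices to [t]. → [nevlepmeeluviet].
/dirasijaujovkoig/: /g/ is a voiced stop in word-final position, so it devoices to [k]. → [dirasijaujovkoik].
/zotaukunig/: /g/ is a voiced stop in word-final position, so it devoices to [k]. → [zotaukunik].
/nusoiposopoad/: /d/ is a voiced stop in word-final position, so it devoices to [t]. → [nusoiposopoat].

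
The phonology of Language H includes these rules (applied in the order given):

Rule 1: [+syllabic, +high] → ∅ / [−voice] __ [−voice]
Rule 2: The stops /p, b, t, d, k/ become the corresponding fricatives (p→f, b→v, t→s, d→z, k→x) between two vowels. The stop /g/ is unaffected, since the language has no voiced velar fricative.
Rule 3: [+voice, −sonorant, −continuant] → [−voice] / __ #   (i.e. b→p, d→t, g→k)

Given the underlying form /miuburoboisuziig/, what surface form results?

miuvurovoisuziik

Rule 1 (high vowel syncope): no segment meets the environment; /miuburoboisuziig/ is unchanged.
Rule 2 (intervocalic spirantization): /b/ is a stop between vowels /u/ and /u/, so it spirantizes to the fricative [v]. /b/ is a stop between vowels /o/ and /o/, so it spirantizes to the fricative [v]. /miuburoboisuziig/ → miuvurovoisuziig.
Rule 3 (final devoicing): /g/ is a voiced stop in word-final position, so it devoices to [k]. /miuvurovoisuziig/ → miuvurovoisuziik.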